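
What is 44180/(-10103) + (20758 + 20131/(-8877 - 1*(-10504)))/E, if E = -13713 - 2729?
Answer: -1523279790011/270266706802 ≈ -5.6362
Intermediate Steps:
E = -16442
44180/(-10103) + (20758 + 20131/(-8877 - 1*(-10504)))/E = 44180/(-10103) + (20758 + 20131/(-8877 - 1*(-10504)))/(-16442) = 44180*(-1/10103) + (20758 + 20131/(-8877 + 10504))*(-1/16442) = -44180/10103 + (20758 + 20131/1627)*(-1/16442) = -44180/10103 + (33793397/1627)*(-1/16442) = -44180/10103 - 33793397/26751134 = -1523279790011/270266706802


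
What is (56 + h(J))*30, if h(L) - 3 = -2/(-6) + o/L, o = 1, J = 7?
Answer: 12490/7 ≈ 1784.3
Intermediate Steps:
h(L) = 10/3 + 1/L (h(L) = 3 + (-2/(-6) + 1/L) = 3 + (-2*(-1/6) + 1/L) = 3 + (1/3 + 1/L) = 10/3 + 1/L)
(56 + h(J))*30 = (56 + (10/3 + 1/7))*30 = (56 + 73/21)*30 = (1249/21)*30 = 12490/7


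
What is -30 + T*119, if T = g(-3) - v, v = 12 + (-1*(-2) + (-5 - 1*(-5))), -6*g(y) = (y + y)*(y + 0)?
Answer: -2053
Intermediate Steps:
g(y) = -y²/3 (g(y) = -(y + y)*(y + 0)/6 = -2*y*y/6 = -y²/3)
v = 14 (v = 12 + (2 + (-5 + 5)) = 12 + (2 + 0) = 12 + 2 = 14)
T = -17 (T = -⅓*(-3)² - 1*14 = -⅓*9 - 14 = -3 - 14 = -17)
-30 + T*119 = -30 - 17*119 = -30 - 2023 = -2053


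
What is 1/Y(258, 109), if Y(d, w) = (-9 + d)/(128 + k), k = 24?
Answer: 152/249 ≈ 0.61044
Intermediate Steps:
Y(d, w) = -9/152 + d/152 (Y(d, w) = (-9 + d)/(128 + 24) = (-9 + d)/152 = (-9 + d)*(1/152) = -9/152 + d/152)
1/Y(258, 109) = 1/(-9/152 + (1/152)*258) = 1/(-9/152 + 129/76) = 1/(249/152) = 152/249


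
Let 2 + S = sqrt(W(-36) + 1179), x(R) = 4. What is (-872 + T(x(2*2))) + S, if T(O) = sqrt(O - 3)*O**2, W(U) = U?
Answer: -858 + 3*sqrt(127) ≈ -824.19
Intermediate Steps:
S = -2 + 3*sqrt(127) (S = -2 + sqrt(-36 + 1179) = -2 + sqrt(1143) = -2 + 3*sqrt(127) ≈ 31.808)
T(O) = O**2*sqrt(-3 + O) (T(O) = sqrt(-3 + O)*O**2 = O**2*sqrt(-3 + O))
(-872 + T(x(2*2))) + S = (-872 + 4**2*sqrt(-3 + 4)) + (-2 + 3*sqrt(127)) = (-872 + 16*sqrt(1)) + (-2 + 3*sqrt(127)) = (-872 + 16*1) + (-2 + 3*sqrt(127)) = (-872 + 16) + (-2 + 3*sqrt(127)) = -856 + (-2 + 3*sqrt(127)) = -858 + 3*sqrt(127)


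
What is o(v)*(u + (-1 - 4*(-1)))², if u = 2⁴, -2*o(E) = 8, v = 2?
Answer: -1444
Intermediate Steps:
o(E) = -4 (o(E) = -½*8 = -4)
u = 16
o(v)*(u + (-1 - 4*(-1)))² = -4*(16 + (-1 - 4*(-1)))² = -4*(16 + (-1 + 4))² = -4*(16 + 3)² = -4*19² = -4*361 = -1444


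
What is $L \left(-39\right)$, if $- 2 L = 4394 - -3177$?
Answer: $\frac{295269}{2} \approx 1.4763 \cdot 10^{5}$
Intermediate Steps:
$L = - \frac{7571}{2}$ ($L = - \frac{4394 - -3177}{2} = - \frac{4394 + 3177}{2} = \left(- \frac{1}{2}\right) 7571 = - \frac{7571}{2} \approx -3785.5$)
$L \left(-39\right) = \left(- \frac{7571}{2}\right) \left(-39\right) = \frac{295269}{2}$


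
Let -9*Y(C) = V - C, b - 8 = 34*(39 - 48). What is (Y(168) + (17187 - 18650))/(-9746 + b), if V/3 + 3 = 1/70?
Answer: 303101/2109240 ≈ 0.14370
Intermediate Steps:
V = -627/70 (V = -9 + 3/70 = -627/70 ≈ -8.9571)
b = -298 (b = 8 + 34*(39 - 48) = 8 + 34*(-9) = 8 - 306 = -298)
Y(C) = 209/210 + C/9 (Y(C) = -(-627/70 - C)/9 = 209/210 + C/9)
(Y(168) + (17187 - 18650))/(-9746 + b) = ((209/210 + (⅑)*168) + (17187 - 18650))/(-9746 - 298) = ((209/210 + 56/3) - 1463)/(-10044) = (4129/210 - 1463)*(-1/10044) = -303101/210*(-1/10044) = 303101/2109240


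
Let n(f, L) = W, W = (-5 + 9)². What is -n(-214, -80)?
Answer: -16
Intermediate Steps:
W = 16 (W = 4² = 16)
n(f, L) = 16
-n(-214, -80) = -1*16 = -16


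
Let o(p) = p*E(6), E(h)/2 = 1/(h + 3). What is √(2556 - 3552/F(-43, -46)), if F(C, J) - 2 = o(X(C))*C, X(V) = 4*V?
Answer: 6*√3889927955/7405 ≈ 50.536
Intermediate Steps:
E(h) = 2/(3 + h) (E(h) = 2/(h + 3) = 2/(3 + h))
o(p) = 2*p/9 (o(p) = p*(2/(3 + 6)) = p*(2/9) = 2*p/9)
F(C, J) = 2 + 8*C²/9 (F(C, J) = 2 + (2*(4*C)/9)*C = 2 + (8*C/9)*C = 2 + 8*C²/9)
√(2556 - 3552/F(-43, -46)) = √(2556 - 3552/(2 + (8/9)*(-43)²)) = √(2556 - 3552/(2 + (8/9)*1849)) = √(2556 - 3552/(2 + 14792/9)) = √(2556 - 3552/14810/9) = √(2556 - 3552*9/14810) = √(2556 - 15984/7405) = √(18911196/7405) = 6*√3889927955/7405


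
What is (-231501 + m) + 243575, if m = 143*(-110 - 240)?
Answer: -37976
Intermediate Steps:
m = -50050 (m = 143*(-350) = -50050)
(-231501 + m) + 243575 = (-231501 - 50050) + 243575 = -281551 + 243575 = -37976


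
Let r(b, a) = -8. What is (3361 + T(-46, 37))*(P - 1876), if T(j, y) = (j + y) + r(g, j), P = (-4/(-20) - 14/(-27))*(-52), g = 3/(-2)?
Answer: -863768576/135 ≈ -6.3983e+6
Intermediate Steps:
g = -3/2 (g = 3*(-½) = -3/2 ≈ -1.5000)
P = -5044/135 (P = (-4*(-1/20) - 14*(-1/27))*(-52) = (⅕ + 14/27)*(-52) = (97/135)*(-52) = -5044/135 ≈ -37.363)
T(j, y) = -8 + j + y (T(j, y) = (j + y) - 8 = -8 + j + y)
(3361 + T(-46, 37))*(P - 1876) = (3361 + (-8 - 46 + 37))*(-5044/135 - 1876) = (3361 - 17)*(-258304/135) = 3344*(-258304/135) = -863768576/135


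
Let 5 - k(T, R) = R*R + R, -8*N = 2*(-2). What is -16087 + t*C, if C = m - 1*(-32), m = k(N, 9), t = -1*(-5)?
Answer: -16352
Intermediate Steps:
N = ½ (N = -(-2)/4 = -⅛*(-4) = ½ ≈ 0.50000)
t = 5
k(T, R) = 5 - R - R² (k(T, R) = 5 - (R*R + R) = 5 - (R² + R) = 5 - (R + R²) = 5 + (-R - R²) = 5 - R - R²)
m = -85 (m = 5 - 1*9 - 1*9² = 5 - 9 - 1*81 = 5 - 9 - 81 = -85)
C = -53 (C = -85 - 1*(-32) = -85 + 32 = -53)
-16087 + t*C = -16087 + 5*(-53) = -16087 - 265 = -16352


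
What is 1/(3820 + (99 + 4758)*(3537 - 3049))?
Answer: 1/2374036 ≈ 4.2122e-7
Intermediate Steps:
1/(3820 + (99 + 4758)*(3537 - 3049)) = 1/(3820 + 4857*488) = 1/(3820 + 2370216) = 1/2374036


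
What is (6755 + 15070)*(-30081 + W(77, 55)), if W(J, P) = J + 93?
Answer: -652807575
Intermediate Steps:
W(J, P) = 93 + J
(6755 + 15070)*(-30081 + W(77, 55)) = (6755 + 15070)*(-30081 + (93 + 77)) = 21825*(-30081 + 170) = 21825*(-29911) = -652807575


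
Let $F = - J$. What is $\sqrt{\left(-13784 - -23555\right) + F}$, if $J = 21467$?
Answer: $4 i \sqrt{731} \approx 108.15 i$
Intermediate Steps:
$F = -21467$ ($F = \left(-1\right) 21467 = -21467$)
$\sqrt{\left(-13784 - -23555\right) + F} = \sqrt{\left(-13784 - -23555\right) - 21467} = \sqrt{\left(-13784 + 23555\right) - 21467} = \sqrt{9771 - 21467} = \sqrt{-11696} = 4 i \sqrt{731}$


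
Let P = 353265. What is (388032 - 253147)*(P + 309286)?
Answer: 89368191635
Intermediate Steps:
(388032 - 253147)*(P + 309286) = (388032 - 253147)*(353265 + 309286) = 134885*662551 = 89368191635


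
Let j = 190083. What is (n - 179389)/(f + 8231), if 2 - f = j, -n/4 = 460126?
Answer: 2019893/181850 ≈ 11.107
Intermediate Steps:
n = -1840504 (n = -4*460126 = -1840504)
f = -190081 (f = 2 - 1*190083 = 2 - 190083 = -190081)
(n - 179389)/(f + 8231) = (-1840504 - 179389)/(-190081 + 8231) = -2019893/(-181850) = -2019893*(-1/181850) = 2019893/181850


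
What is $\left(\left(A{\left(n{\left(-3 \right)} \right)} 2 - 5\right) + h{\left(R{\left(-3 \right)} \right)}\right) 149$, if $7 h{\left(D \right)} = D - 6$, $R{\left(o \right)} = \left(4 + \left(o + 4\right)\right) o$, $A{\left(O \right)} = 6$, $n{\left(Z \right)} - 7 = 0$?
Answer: $596$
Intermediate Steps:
$n{\left(Z \right)} = 7$ ($n{\left(Z \right)} = 7 + 0 = 7$)
$R{\left(o \right)} = o \left(8 + o\right)$ ($R{\left(o \right)} = \left(4 + \left(4 + o\right)\right) o = \left(8 + o\right) o = o \left(8 + o\right)$)
$h{\left(D \right)} = - \frac{6}{7} + \frac{D}{7}$ ($h{\left(D \right)} = \frac{D - 6}{7} = \frac{-6 + D}{7} = - \frac{6}{7} + \frac{D}{7}$)
$\left(\left(A{\left(n{\left(-3 \right)} \right)} 2 - 5\right) + h{\left(R{\left(-3 \right)} \right)}\right) 149 = \left(\left(6 \cdot 2 - 5\right) + \left(- \frac{6}{7} + \frac{\left(-3\right) \left(8 - 3\right)}{7}\right)\right) 149 = \left(\left(12 - 5\right) + \left(- \frac{6}{7} + \frac{\left(-3\right) 5}{7}\right)\right) 149 = \left(7 + \left(- \frac{6}{7} + \frac{1}{7} \left(-15\right)\right)\right) 149 = \left(7 - 3\right) 149 = 4 \cdot 149 = 596$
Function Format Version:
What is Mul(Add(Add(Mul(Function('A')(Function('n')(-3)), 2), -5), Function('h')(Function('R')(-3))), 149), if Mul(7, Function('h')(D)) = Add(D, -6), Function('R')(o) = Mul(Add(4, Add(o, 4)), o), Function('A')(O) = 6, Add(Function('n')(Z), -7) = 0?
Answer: 596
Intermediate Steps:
Function('n')(Z) = 7 (Function('n')(Z) = Add(7, 0) = 7)
Function('R')(o) = Mul(o, Add(8, o)) (Function('R')(o) = Mul(Add(4, Add(4, o)), o) = Mul(Add(8, o), o) = Mul(o, Add(8, o)))
Function('h')(D) = Add(Rational(-6, 7), Mul(Rational(1, 7), D)) (Function('h')(D) = Mul(Rational(1, 7), Add(D, -6)) = Mul(Rational(1, 7), Add(-6, D)) = Add(Rational(-6, 7), Mul(Rational(1, 7), D)))
Mul(Add(Add(Mul(Function('A')(Function('n')(-3)), 2), -5), Function('h')(Function('R')(-3))), 149) = Mul(Add(Add(Mul(6, 2), -5), Add(Rational(-6, 7), Mul(Rational(1, 7), Mul(-3, Add(8, -3))))), 149) = Mul(Add(Add(12, -5), Add(Rational(-6, 7), Mul(Rational(1, 7), Mul(-3, 5)))), 149) = Mul(Add(7, Add(Rational(-6, 7), Mul(Rational(1, 7), -15))), 149) = Mul(Add(7, Add(Rational(-6, 7), Rational(-15, 7))), 149) = Mul(Add(7, -3), 149) = Mul(4, 149) = 596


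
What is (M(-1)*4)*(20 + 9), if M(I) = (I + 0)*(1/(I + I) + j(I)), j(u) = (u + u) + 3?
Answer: -58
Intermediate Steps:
j(u) = 3 + 2*u (j(u) = 2*u + 3 = 3 + 2*u)
M(I) = I*(3 + 1/(2*I) + 2*I) (M(I) = (I + 0)*(1/(I + I) + (3 + 2*I)) = I*(1/(2*I) + (3 + 2*I)) = I*(3 + 1/(2*I) + 2*I))
(M(-1)*4)*(20 + 9) = ((½ - (3 + 2*(-1)))*4)*(20 + 9) = ((½ - (3 - 2))*4)*29 = ((½ - 1*1)*4)*29 = ((½ - 1)*4)*29 = -½*4*29 = -2*29 = -58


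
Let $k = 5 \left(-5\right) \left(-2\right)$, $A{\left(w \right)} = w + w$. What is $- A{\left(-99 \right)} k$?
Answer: $9900$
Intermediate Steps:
$A{\left(w \right)} = 2 w$
$k = 50$ ($k = \left(-25\right) \left(-2\right) = 50$)
$- A{\left(-99 \right)} k = - 2 \left(-99\right) 50 = - \left(-198\right) 50 = \left(-1\right) \left(-9900\right) = 9900$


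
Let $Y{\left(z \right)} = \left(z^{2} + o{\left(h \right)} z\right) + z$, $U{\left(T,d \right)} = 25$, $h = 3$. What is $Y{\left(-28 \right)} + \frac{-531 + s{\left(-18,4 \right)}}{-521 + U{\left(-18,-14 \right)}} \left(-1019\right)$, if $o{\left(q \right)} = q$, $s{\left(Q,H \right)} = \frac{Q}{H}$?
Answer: $- \frac{424725}{992} \approx -428.15$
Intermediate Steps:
$Y{\left(z \right)} = z^{2} + 4 z$ ($Y{\left(z \right)} = \left(z^{2} + 3 z\right) + z = z^{2} + 4 z$)
$Y{\left(-28 \right)} + \frac{-531 + s{\left(-18,4 \right)}}{-521 + U{\left(-18,-14 \right)}} \left(-1019\right) = - 28 \left(4 - 28\right) + \frac{-531 - \frac{18}{4}}{-521 + 25} \left(-1019\right) = \left(-28\right) \left(-24\right) + \frac{-531 - \frac{9}{2}}{-496} \left(-1019\right) = 672 + \left(-531 - \frac{9}{2}\right) \left(- \frac{1}{496}\right) \left(-1019\right) = 672 + \left(- \frac{1071}{2}\right) \left(- \frac{1}{496}\right) \left(-1019\right) = 672 + \frac{1071}{992} \left(-1019\right) = 672 - \frac{1091349}{992} = - \frac{424725}{992}$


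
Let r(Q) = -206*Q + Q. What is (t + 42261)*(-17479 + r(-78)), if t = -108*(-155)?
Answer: -87852489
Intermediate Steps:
r(Q) = -205*Q
t = 16740
(t + 42261)*(-17479 + r(-78)) = (16740 + 42261)*(-17479 - 205*(-78)) = 59001*(-17479 + 15990) = 59001*(-1489) = -87852489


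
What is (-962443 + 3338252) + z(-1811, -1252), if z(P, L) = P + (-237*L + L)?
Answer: 2669470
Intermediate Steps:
z(P, L) = P - 236*L
(-962443 + 3338252) + z(-1811, -1252) = (-962443 + 3338252) + (-1811 - 236*(-1252)) = 2375809 + (-1811 + 295472) = 2375809 + 293661 = 2669470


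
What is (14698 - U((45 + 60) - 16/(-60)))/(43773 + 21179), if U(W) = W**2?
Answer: 35383/635400 ≈ 0.055686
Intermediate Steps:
(14698 - U((45 + 60) - 16/(-60)))/(43773 + 21179) = (14698 - ((45 + 60) - 16/(-60))**2)/(43773 + 21179) = (14698 - (105 - 16*(-1/60))**2)/64952 = (14698 - (105 + 4/15)**2)*(1/64952) = (14698 - (1579/15)**2)*(1/64952) = (14698 - 1*2493241/225)*(1/64952) = (14698 - 2493241/225)*(1/64952) = (813809/225)*(1/64952) = 35383/635400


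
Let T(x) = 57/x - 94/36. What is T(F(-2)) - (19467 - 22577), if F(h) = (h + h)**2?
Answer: 447977/144 ≈ 3111.0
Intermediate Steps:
F(h) = 4*h**2 (F(h) = (2*h)**2 = 4*h**2)
T(x) = -47/18 + 57/x (T(x) = 57/x - 94*1/36 = 57/x - 47/18 = -47/18 + 57/x)
T(F(-2)) - (19467 - 22577) = (-47/18 + 57/((4*(-2)**2))) - (19467 - 22577) = (-47/18 + 57/((4*4))) - 1*(-3110) = (-47/18 + 57/16) + 3110 = 137/144 + 3110 = 447977/144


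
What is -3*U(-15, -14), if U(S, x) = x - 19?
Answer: 99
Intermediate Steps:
U(S, x) = -19 + x
-3*U(-15, -14) = -3*(-19 - 14) = -3*(-33) = 99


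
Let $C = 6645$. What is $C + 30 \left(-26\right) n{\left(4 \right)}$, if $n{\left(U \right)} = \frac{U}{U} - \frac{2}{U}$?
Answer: $6255$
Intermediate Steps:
$n{\left(U \right)} = 1 - \frac{2}{U}$
$C + 30 \left(-26\right) n{\left(4 \right)} = 6645 + 30 \left(-26\right) \frac{-2 + 4}{4} = 6645 - 780 \cdot \frac{1}{4} \cdot 2 = 6645 - 390 = 6255$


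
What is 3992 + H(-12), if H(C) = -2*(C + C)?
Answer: 4040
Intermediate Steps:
H(C) = -4*C
3992 + H(-12) = 3992 - 4*(-12) = 3992 + 48 = 4040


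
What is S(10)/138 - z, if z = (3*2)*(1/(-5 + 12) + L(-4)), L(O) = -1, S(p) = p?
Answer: 2519/483 ≈ 5.2153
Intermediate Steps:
z = -36/7 (z = (3*2)*(1/(-5 + 12) - 1) = 6*(1/7 - 1) = 6*(⅐ - 1) = 6*(-6/7) = -36/7 ≈ -5.1429)
S(10)/138 - z = 10/138 - 1*(-36/7) = 10*(1/138) + 36/7 = 5/69 + 36/7 = 2519/483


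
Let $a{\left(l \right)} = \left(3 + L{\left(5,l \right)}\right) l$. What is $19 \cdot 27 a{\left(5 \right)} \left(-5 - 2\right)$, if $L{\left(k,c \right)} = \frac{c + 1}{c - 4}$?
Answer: $-161595$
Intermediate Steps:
$L{\left(k,c \right)} = \frac{1 + c}{-4 + c}$
$a{\left(l \right)} = l \left(3 + \frac{1 + l}{-4 + l}\right)$ ($a{\left(l \right)} = \left(3 + \frac{1 + l}{-4 + l}\right) l = l \left(3 + \frac{1 + l}{-4 + l}\right)$)
$19 \cdot 27 a{\left(5 \right)} \left(-5 - 2\right) = 19 \cdot 27 \frac{5 \left(-11 + 4 \cdot 5\right)}{-4 + 5} \left(-5 - 2\right) = 513 \frac{5 \left(-11 + 20\right)}{1} \left(-7\right) = 513 \cdot 5 \cdot 1 \cdot 9 \left(-7\right) = 513 \cdot 45 \left(-7\right) = 513 \left(-315\right) = -161595$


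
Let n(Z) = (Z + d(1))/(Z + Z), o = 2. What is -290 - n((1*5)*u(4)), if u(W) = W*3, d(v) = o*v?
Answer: -17431/60 ≈ -290.52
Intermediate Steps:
d(v) = 2*v
u(W) = 3*W
n(Z) = (2 + Z)/(2*Z) (n(Z) = (Z + 2*1)/(Z + Z) = (Z + 2)/((2*Z)) = (2 + Z)*(1/(2*Z)) = (2 + Z)/(2*Z))
-290 - n((1*5)*u(4)) = -290 - (2 + (1*5)*(3*4))/(2*((1*5)*(3*4))) = -290 - (2 + 5*12)/(2*(5*12)) = -290 - (2 + 60)/(2*60) = -290 - 62/(2*60) = -290 - 1*31/60 = -290 - 31/60 = -17431/60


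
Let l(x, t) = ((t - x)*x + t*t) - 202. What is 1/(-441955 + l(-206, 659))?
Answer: -1/186066 ≈ -5.3744e-6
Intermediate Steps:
l(x, t) = -202 + t² + x*(t - x) (l(x, t) = (x*(t - x) + t²) - 202 = (t² + x*(t - x)) - 202 = -202 + t² + x*(t - x))
1/(-441955 + l(-206, 659)) = 1/(-441955 + (-202 + 659² - 1*(-206)² + 659*(-206))) = 1/(-441955 + (-202 + 434281 - 1*42436 - 135754)) = 1/(-441955 + (-202 + 434281 - 42436 - 135754)) = 1/(-441955 + 255889) = 1/(-186066) = -1/186066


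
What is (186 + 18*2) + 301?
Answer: 523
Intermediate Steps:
(186 + 18*2) + 301 = (186 + 36) + 301 = 222 + 301 = 523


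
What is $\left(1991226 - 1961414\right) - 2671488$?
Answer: $-2641676$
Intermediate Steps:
$\left(1991226 - 1961414\right) - 2671488 = 29812 - 2671488 = -2641676$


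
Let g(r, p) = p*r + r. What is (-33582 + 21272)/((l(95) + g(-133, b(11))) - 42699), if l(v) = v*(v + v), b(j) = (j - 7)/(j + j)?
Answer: 67705/136434 ≈ 0.49625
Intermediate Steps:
b(j) = (-7 + j)/(2*j) (b(j) = (-7 + j)/((2*j)) = (-7 + j)*(1/(2*j)) = (-7 + j)/(2*j))
g(r, p) = r + p*r
l(v) = 2*v² (l(v) = v*(2*v) = 2*v²)
(-33582 + 21272)/((l(95) + g(-133, b(11))) - 42699) = (-33582 + 21272)/((2*95² - 133*(1 + (½)*(-7 + 11)/11)) - 42699) = -12310/((2*9025 - 133*(1 + (½)*(1/11)*4)) - 42699) = -12310/((18050 - 133*(1 + 2/11)) - 42699) = -12310/((18050 - 133*13/11) - 42699) = -12310/((18050 - 1729/11) - 42699) = -12310/(196821/11 - 42699) = -12310/(-272868/11) = -12310*(-11/272868) = 67705/136434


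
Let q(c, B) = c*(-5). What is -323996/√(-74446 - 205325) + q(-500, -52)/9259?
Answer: 2500/9259 + 323996*I*√279771/279771 ≈ 0.27001 + 612.55*I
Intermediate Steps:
q(c, B) = -5*c
-323996/√(-74446 - 205325) + q(-500, -52)/9259 = -323996/√(-74446 - 205325) - 5*(-500)/9259 = -323996*(-I*√279771/279771) + 2500*(1/9259) = -323996*(-I*√279771/279771) + 2500/9259 = -(-323996)*I*√279771/279771 + 2500/9259 = 323996*I*√279771/279771 + 2500/9259 = 2500/9259 + 323996*I*√279771/279771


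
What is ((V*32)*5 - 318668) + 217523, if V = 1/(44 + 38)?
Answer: -4146865/41 ≈ -1.0114e+5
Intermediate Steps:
V = 1/82 ≈ 0.012195
((V*32)*5 - 318668) + 217523 = (((1/82)*32)*5 - 318668) + 217523 = ((16/41)*5 - 318668) + 217523 = (80/41 - 318668) + 217523 = -13065308/41 + 217523 = -4146865/41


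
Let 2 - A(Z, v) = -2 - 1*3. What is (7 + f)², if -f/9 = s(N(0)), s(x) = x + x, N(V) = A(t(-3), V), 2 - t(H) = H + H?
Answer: 14161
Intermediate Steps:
t(H) = 2 - 2*H (t(H) = 2 - (H + H) = 2 - 2*H)
A(Z, v) = 7 (A(Z, v) = 2 - (-2 - 1*3) = 2 - (-2 - 3) = 2 - 1*(-5) = 2 + 5 = 7)
N(V) = 7
s(x) = 2*x
f = -126 (f = -18*7 = -9*14 = -126)
(7 + f)² = (7 - 126)² = (-119)² = 14161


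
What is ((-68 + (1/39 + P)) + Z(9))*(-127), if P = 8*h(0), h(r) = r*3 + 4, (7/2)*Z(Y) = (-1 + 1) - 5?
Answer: 1296797/273 ≈ 4750.2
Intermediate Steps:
Z(Y) = -10/7 (Z(Y) = 2*((-1 + 1) - 5)/7 = 2*(0 - 5)/7 = (2/7)*(-5) = -10/7)
h(r) = 4 + 3*r (h(r) = 3*r + 4 = 4 + 3*r)
P = 32 (P = 8*(4 + 3*0) = 8*(4 + 0) = 8*4 = 32)
((-68 + (1/39 + P)) + Z(9))*(-127) = ((-68 + (1/39 + 32)) - 10/7)*(-127) = ((-68 + 1249/39) - 10/7)*(-127) = (-1403/39 - 10/7)*(-127) = -10211/273*(-127) = 1296797/273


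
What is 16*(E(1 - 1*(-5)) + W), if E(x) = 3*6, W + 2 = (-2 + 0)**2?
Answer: 320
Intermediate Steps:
W = 2 (W = -2 + (-2 + 0)**2 = -2 + (-2)**2 = -2 + 4 = 2)
E(x) = 18
16*(E(1 - 1*(-5)) + W) = 16*(18 + 2) = 16*20 = 320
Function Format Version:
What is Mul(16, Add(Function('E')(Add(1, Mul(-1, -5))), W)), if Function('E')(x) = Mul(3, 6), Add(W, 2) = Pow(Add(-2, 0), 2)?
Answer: 320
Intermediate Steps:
W = 2 (W = Add(-2, Pow(Add(-2, 0), 2)) = Add(-2, Pow(-2, 2)) = Add(-2, 4) = 2)
Function('E')(x) = 18
Mul(16, Add(Function('E')(Add(1, Mul(-1, -5))), W)) = Mul(16, Add(18, 2)) = Mul(16, 20) = 320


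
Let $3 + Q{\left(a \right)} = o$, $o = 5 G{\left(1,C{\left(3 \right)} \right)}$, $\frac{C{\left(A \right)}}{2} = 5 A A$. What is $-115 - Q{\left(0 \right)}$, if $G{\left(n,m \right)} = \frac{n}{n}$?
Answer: $-117$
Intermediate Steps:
$C{\left(A \right)} = 10 A^{2}$ ($C{\left(A \right)} = 2 \cdot 5 A A = 2 \cdot 5 A^{2} = 10 A^{2}$)
$G{\left(n,m \right)} = 1$
$o = 5$ ($o = 5 \cdot 1 = 5$)
$Q{\left(a \right)} = 2$ ($Q{\left(a \right)} = -3 + 5 = 2$)
$-115 - Q{\left(0 \right)} = -115 - 2 = -117$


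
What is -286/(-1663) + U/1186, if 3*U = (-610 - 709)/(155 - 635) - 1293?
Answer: -541488583/2840137920 ≈ -0.19066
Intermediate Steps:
U = -619321/1440 (U = ((-610 - 709)/(155 - 635) - 1293)/3 = (-1319/(-480) - 1293)/3 = (-1319*(-1/480) - 1293)/3 = (1319/480 - 1293)/3 = (1/3)*(-619321/480) = -619321/1440 ≈ -430.08)
-286/(-1663) + U/1186 = -286/(-1663) - 619321/1440/1186 = -286*(-1/1663) - 619321/1440*1/1186 = 286/1663 - 619321/1707840 = -541488583/2840137920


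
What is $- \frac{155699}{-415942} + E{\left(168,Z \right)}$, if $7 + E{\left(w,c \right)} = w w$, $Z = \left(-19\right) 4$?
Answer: $\frac{11736791113}{415942} \approx 28217.0$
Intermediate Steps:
$Z = -76$
$E{\left(w,c \right)} = -7 + w^{2}$ ($E{\left(w,c \right)} = -7 + w w = -7 + w^{2}$)
$- \frac{155699}{-415942} + E{\left(168,Z \right)} = - \frac{155699}{-415942} - \left(7 - 168^{2}\right) = \left(-155699\right) \left(- \frac{1}{415942}\right) + \left(-7 + 28224\right) = \frac{155699}{415942} + 28217 = \frac{11736791113}{415942}$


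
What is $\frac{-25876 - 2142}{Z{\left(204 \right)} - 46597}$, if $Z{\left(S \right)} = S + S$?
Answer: $\frac{28018}{46189} \approx 0.6066$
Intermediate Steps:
$Z{\left(S \right)} = 2 S$
$\frac{-25876 - 2142}{Z{\left(204 \right)} - 46597} = \frac{-25876 - 2142}{2 \cdot 204 - 46597} = - \frac{28018}{408 - 46597} = - \frac{28018}{-46189} = \left(-28018\right) \left(- \frac{1}{46189}\right) = \frac{28018}{46189}$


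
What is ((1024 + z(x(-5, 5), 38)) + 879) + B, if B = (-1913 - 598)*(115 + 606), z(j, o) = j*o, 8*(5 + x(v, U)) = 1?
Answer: -7234853/4 ≈ -1.8087e+6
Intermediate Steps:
x(v, U) = -39/8 (x(v, U) = -5 + (1/8)*1 = -5 + 1/8 = -39/8)
B = -1810431 (B = -2511*721 = -1810431)
((1024 + z(x(-5, 5), 38)) + 879) + B = ((1024 - 39/8*38) + 879) - 1810431 = ((1024 - 741/4) + 879) - 1810431 = (3355/4 + 879) - 1810431 = 6871/4 - 1810431 = -7234853/4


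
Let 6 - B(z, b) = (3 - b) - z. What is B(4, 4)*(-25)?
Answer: -275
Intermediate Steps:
B(z, b) = 3 + b + z (B(z, b) = 6 - ((3 - b) - z) = 6 - (3 - b - z) = 6 + (-3 + b + z) = 3 + b + z)
B(4, 4)*(-25) = (3 + 4 + 4)*(-25) = 11*(-25) = -275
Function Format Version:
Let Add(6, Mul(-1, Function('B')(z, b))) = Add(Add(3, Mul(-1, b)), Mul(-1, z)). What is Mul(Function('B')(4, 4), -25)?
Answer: -275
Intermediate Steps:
Function('B')(z, b) = Add(3, b, z) (Function('B')(z, b) = Add(6, Mul(-1, Add(Add(3, Mul(-1, b)), Mul(-1, z)))) = Add(6, Mul(-1, Add(3, Mul(-1, b), Mul(-1, z)))) = Add(6, Add(-3, b, z)) = Add(3, b, z))
Mul(Function('B')(4, 4), -25) = Mul(Add(3, 4, 4), -25) = Mul(11, -25) = -275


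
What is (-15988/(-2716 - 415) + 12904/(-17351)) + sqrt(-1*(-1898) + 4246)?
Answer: 237005364/54325981 + 32*sqrt(6) ≈ 82.746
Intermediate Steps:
(-15988/(-2716 - 415) + 12904/(-17351)) + sqrt(-1*(-1898) + 4246) = (-15988/(-3131) + 12904*(-1/17351)) + sqrt(1898 + 4246) = (-15988*(-1/3131) - 12904/17351) + sqrt(6144) = (15988/3131 - 12904/17351) + 32*sqrt(6) = 237005364/54325981 + 32*sqrt(6)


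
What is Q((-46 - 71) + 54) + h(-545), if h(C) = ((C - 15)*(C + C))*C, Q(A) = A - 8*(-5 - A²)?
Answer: -332636271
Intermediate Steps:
Q(A) = 40 + A + 8*A² (Q(A) = A + (40 + 8*A²) = 40 + A + 8*A²)
h(C) = 2*C²*(-15 + C) (h(C) = ((-15 + C)*(2*C))*C = (2*C*(-15 + C))*C = 2*C²*(-15 + C))
Q((-46 - 71) + 54) + h(-545) = (40 + ((-46 - 71) + 54) + 8*((-46 - 71) + 54)²) + 2*(-545)²*(-15 - 545) = (40 + (-117 + 54) + 8*(-117 + 54)²) + 2*297025*(-560) = (40 - 63 + 8*(-63)²) - 332668000 = (40 - 63 + 8*3969) - 332668000 = (40 - 63 + 31752) - 332668000 = 31729 - 332668000 = -332636271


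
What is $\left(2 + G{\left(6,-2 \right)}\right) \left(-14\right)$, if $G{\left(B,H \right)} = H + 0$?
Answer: $0$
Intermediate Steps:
$G{\left(B,H \right)} = H$
$\left(2 + G{\left(6,-2 \right)}\right) \left(-14\right) = \left(2 - 2\right) \left(-14\right) = 0 \left(-14\right) = 0$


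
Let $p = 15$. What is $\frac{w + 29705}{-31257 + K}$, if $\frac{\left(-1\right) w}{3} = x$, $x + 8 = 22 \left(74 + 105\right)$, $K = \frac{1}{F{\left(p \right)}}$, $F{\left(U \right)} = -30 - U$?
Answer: $- \frac{806175}{1406566} \approx -0.57315$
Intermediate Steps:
$K = - \frac{1}{45}$ ($K = \frac{1}{-30 - 15} = \frac{1}{-45} = - \frac{1}{45} \approx -0.022222$)
$x = 3930$ ($x = -8 + 22 \left(74 + 105\right) = -8 + 22 \cdot 179 = -8 + 3938 = 3930$)
$w = -11790$ ($w = \left(-3\right) 3930 = -11790$)
$\frac{w + 29705}{-31257 + K} = \frac{-11790 + 29705}{-31257 - \frac{1}{45}} = \frac{17915}{- \frac{1406566}{45}} = 17915 \left(- \frac{45}{1406566}\right) = - \frac{806175}{1406566}$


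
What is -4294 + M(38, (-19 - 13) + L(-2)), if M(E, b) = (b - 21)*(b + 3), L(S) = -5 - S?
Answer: -2502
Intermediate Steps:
M(E, b) = (-21 + b)*(3 + b)
-4294 + M(38, (-19 - 13) + L(-2)) = -4294 + (-63 + ((-19 - 13) + (-5 - 1*(-2)))² - 18*((-19 - 13) + (-5 - 1*(-2)))) = -4294 + (-63 + (-32 + (-5 + 2))² - 18*(-32 + (-5 + 2))) = -4294 + (-63 + (-32 - 3)² - 18*(-32 - 3)) = -4294 + (-63 + (-35)² - 18*(-35)) = -4294 + (-63 + 1225 + 630) = -4294 + 1792 = -2502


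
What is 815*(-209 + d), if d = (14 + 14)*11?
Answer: 80685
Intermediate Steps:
d = 308 (d = 28*11 = 308)
815*(-209 + d) = 815*(-209 + 308) = 815*99 = 80685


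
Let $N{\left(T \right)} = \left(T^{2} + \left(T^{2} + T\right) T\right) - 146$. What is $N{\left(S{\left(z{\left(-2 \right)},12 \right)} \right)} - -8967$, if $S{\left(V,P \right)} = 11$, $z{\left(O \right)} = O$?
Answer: $10394$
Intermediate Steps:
$N{\left(T \right)} = -146 + T^{2} + T \left(T + T^{2}\right)$ ($N{\left(T \right)} = \left(T^{2} + \left(T + T^{2}\right) T\right) - 146 = \left(T^{2} + T \left(T + T^{2}\right)\right) - 146 = -146 + T^{2} + T \left(T + T^{2}\right)$)
$N{\left(S{\left(z{\left(-2 \right)},12 \right)} \right)} - -8967 = \left(-146 + 11^{3} + 2 \cdot 11^{2}\right) - -8967 = \left(-146 + 1331 + 2 \cdot 121\right) + 8967 = \left(-146 + 1331 + 242\right) + 8967 = 1427 + 8967 = 10394$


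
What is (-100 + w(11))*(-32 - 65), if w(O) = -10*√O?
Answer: 9700 + 970*√11 ≈ 12917.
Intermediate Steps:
(-100 + w(11))*(-32 - 65) = (-100 - 10*√11)*(-32 - 65) = (-100 - 10*√11)*(-97) = 9700 + 970*√11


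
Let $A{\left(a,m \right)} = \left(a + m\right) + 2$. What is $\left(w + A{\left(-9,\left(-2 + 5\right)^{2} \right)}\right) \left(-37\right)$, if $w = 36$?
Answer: $-1406$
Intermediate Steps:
$A{\left(a,m \right)} = 2 + a + m$
$\left(w + A{\left(-9,\left(-2 + 5\right)^{2} \right)}\right) \left(-37\right) = \left(36 + \left(2 - 9 + \left(-2 + 5\right)^{2}\right)\right) \left(-37\right) = \left(36 + \left(2 - 9 + 3^{2}\right)\right) \left(-37\right) = \left(36 + \left(2 - 9 + 9\right)\right) \left(-37\right) = \left(36 + 2\right) \left(-37\right) = 38 \left(-37\right) = -1406$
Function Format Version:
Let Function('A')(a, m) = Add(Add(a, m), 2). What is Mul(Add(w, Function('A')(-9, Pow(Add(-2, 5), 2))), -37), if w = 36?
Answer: -1406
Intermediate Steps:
Function('A')(a, m) = Add(2, a, m)
Mul(Add(w, Function('A')(-9, Pow(Add(-2, 5), 2))), -37) = Mul(Add(36, Add(2, -9, Pow(Add(-2, 5), 2))), -37) = Mul(Add(36, Add(2, -9, Pow(3, 2))), -37) = Mul(Add(36, Add(2, -9, 9)), -37) = Mul(Add(36, 2), -37) = Mul(38, -37) = -1406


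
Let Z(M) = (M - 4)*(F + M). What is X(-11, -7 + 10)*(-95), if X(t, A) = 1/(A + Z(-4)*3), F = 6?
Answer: 19/9 ≈ 2.1111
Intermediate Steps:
Z(M) = (-4 + M)*(6 + M) (Z(M) = (M - 4)*(6 + M) = (-4 + M)*(6 + M))
X(t, A) = 1/(-48 + A) (X(t, A) = 1/(A + (-24 + (-4)**2 + 2*(-4))*3) = 1/(A + (-24 + 16 - 8)*3) = 1/(A - 16*3) = 1/(A - 48) = 1/(-48 + A))
X(-11, -7 + 10)*(-95) = -95/(-48 + (-7 + 10)) = -95/(-48 + 3) = -95/(-45) = -1/45*(-95) = 19/9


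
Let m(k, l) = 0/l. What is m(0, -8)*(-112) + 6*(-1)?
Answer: -6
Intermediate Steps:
m(k, l) = 0
m(0, -8)*(-112) + 6*(-1) = 0*(-112) + 6*(-1) = 0 - 6 = -6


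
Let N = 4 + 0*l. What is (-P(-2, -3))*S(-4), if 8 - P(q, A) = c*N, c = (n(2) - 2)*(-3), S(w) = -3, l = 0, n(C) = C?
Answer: 24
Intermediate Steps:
N = 4 (N = 4 + 0*0 = 4 + 0 = 4)
c = 0 (c = (2 - 2)*(-3) = 0*(-3) = 0)
P(q, A) = 8 (P(q, A) = 8 - 0*4 = 8 - 1*0 = 8 + 0 = 8)
(-P(-2, -3))*S(-4) = -1*8*(-3) = -8*(-3) = 24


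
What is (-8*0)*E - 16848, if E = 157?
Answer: -16848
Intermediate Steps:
(-8*0)*E - 16848 = -8*0*157 - 16848 = 0*157 - 16848 = 0 - 16848 = -16848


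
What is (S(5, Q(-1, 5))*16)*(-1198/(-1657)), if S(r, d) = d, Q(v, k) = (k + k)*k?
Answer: 958400/1657 ≈ 578.39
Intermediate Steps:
Q(v, k) = 2*k² (Q(v, k) = (2*k)*k = 2*k²)
(S(5, Q(-1, 5))*16)*(-1198/(-1657)) = ((2*5²)*16)*(-1198/(-1657)) = ((2*25)*16)*(-1198*(-1/1657)) = (50*16)*(1198/1657) = 800*(1198/1657) = 958400/1657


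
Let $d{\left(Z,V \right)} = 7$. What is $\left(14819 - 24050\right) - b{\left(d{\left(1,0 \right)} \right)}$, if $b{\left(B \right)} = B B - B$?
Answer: $-9273$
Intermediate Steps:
$b{\left(B \right)} = B^{2} - B$
$\left(14819 - 24050\right) - b{\left(d{\left(1,0 \right)} \right)} = \left(14819 - 24050\right) - 7 \left(-1 + 7\right) = -9231 - 7 \cdot 6 = -9231 - 42 = -9273$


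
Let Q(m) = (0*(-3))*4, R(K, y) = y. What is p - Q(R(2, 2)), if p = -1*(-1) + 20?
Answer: 21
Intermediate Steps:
Q(m) = 0 (Q(m) = 0*4 = 0)
p = 21 (p = 1 + 20 = 21)
p - Q(R(2, 2)) = 21 - 1*0 = 21 + 0 = 21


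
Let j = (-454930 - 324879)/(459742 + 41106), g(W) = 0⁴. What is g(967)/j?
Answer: 0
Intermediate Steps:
g(W) = 0
j = -779809/500848 ≈ -1.5570
g(967)/j = 0/(-779809/500848) = 0*(-500848/779809) = 0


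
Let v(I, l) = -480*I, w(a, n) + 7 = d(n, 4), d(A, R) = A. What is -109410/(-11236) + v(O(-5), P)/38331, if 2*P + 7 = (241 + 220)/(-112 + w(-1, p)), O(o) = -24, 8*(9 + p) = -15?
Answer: 240179635/23927062 ≈ 10.038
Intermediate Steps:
p = -87/8 (p = -9 + (1/8)*(-15) = -9 - 15/8 = -87/8 ≈ -10.875)
w(a, n) = -7 + n
P = -10961/2078 (P = -7/2 + ((241 + 220)/(-112 + (-7 - 87/8)))/2 = -7/2 + (461/(-112 - 143/8))/2 = -7/2 + (461/(-1039/8))/2 = -7/2 + (461*(-8/1039))/2 = -7/2 + (1/2)*(-3688/1039) = -7/2 - 1844/1039 = -10961/2078 ≈ -5.2748)
-109410/(-11236) + v(O(-5), P)/38331 = -109410/(-11236) - 480*(-24)/38331 = -109410*(-1/11236) + 11520*(1/38331) = 54705/5618 + 1280/4259 = 240179635/23927062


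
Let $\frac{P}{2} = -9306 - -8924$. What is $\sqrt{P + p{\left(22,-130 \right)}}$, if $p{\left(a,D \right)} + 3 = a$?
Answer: $i \sqrt{745} \approx 27.295 i$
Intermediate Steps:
$P = -764$ ($P = 2 \left(-9306 - -8924\right) = 2 \left(-9306 + 8924\right) = 2 \left(-382\right) = -764$)
$p{\left(a,D \right)} = -3 + a$
$\sqrt{P + p{\left(22,-130 \right)}} = \sqrt{-764 + \left(-3 + 22\right)} = \sqrt{-764 + 19} = \sqrt{-745} = i \sqrt{745}$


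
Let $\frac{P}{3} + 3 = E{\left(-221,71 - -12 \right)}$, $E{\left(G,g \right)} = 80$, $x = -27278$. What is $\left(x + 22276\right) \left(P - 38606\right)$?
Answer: $191951750$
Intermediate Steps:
$P = 231$ ($P = -9 + 3 \cdot 80 = -9 + 240 = 231$)
$\left(x + 22276\right) \left(P - 38606\right) = \left(-27278 + 22276\right) \left(231 - 38606\right) = \left(-5002\right) \left(-38375\right) = 191951750$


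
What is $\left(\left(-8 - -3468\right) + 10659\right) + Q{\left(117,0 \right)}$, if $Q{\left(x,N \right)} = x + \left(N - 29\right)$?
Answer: $14207$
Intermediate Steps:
$Q{\left(x,N \right)} = -29 + N + x$ ($Q{\left(x,N \right)} = x + \left(-29 + N\right) = -29 + N + x$)
$\left(\left(-8 - -3468\right) + 10659\right) + Q{\left(117,0 \right)} = \left(\left(-8 - -3468\right) + 10659\right) + \left(-29 + 0 + 117\right) = \left(\left(-8 + 3468\right) + 10659\right) + 88 = \left(3460 + 10659\right) + 88 = 14119 + 88 = 14207$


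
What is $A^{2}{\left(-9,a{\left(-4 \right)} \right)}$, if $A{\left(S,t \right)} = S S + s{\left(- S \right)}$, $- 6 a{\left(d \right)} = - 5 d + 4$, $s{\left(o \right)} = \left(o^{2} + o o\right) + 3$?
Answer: $60516$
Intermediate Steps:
$s{\left(o \right)} = 3 + 2 o^{2}$ ($s{\left(o \right)} = \left(o^{2} + o^{2}\right) + 3 = 2 o^{2} + 3 = 3 + 2 o^{2}$)
$a{\left(d \right)} = - \frac{2}{3} + \frac{5 d}{6}$ ($a{\left(d \right)} = - \frac{- 5 d + 4}{6} = - \frac{4 - 5 d}{6} = - \frac{2}{3} + \frac{5 d}{6}$)
$A{\left(S,t \right)} = 3 + 3 S^{2}$ ($A{\left(S,t \right)} = S S + \left(3 + 2 \left(- S\right)^{2}\right) = S^{2} + \left(3 + 2 S^{2}\right) = 3 + 3 S^{2}$)
$A^{2}{\left(-9,a{\left(-4 \right)} \right)} = \left(3 + 3 \left(-9\right)^{2}\right)^{2} = \left(3 + 3 \cdot 81\right)^{2} = \left(3 + 243\right)^{2} = 246^{2} = 60516$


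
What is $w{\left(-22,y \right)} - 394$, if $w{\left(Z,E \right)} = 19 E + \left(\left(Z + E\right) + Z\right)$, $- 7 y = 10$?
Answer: $- \frac{3266}{7} \approx -466.57$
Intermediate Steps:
$y = - \frac{10}{7}$ ($y = \left(- \frac{1}{7}\right) 10 = - \frac{10}{7} \approx -1.4286$)
$w{\left(Z,E \right)} = 2 Z + 20 E$ ($w{\left(Z,E \right)} = 19 E + \left(\left(E + Z\right) + Z\right) = 19 E + \left(E + 2 Z\right) = 2 Z + 20 E$)
$w{\left(-22,y \right)} - 394 = \left(2 \left(-22\right) + 20 \left(- \frac{10}{7}\right)\right) - 394 = \left(-44 - \frac{200}{7}\right) - 394 = - \frac{508}{7} - 394 = - \frac{3266}{7}$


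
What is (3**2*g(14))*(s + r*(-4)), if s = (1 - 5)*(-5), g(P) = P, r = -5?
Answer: 5040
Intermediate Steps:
s = 20 (s = -4*(-5) = 20)
(3**2*g(14))*(s + r*(-4)) = (3**2*14)*(20 - 5*(-4)) = (9*14)*(20 + 20) = 126*40 = 5040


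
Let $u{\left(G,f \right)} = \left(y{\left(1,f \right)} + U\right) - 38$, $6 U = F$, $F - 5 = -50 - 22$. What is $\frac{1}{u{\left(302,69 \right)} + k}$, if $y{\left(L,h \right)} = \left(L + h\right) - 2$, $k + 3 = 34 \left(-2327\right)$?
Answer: $- \frac{6}{474613} \approx -1.2642 \cdot 10^{-5}$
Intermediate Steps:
$F = -67$ ($F = 5 - 72 = -67$)
$U = - \frac{67}{6}$ ($U = \frac{1}{6} \left(-67\right) = - \frac{67}{6} \approx -11.167$)
$k = -79121$ ($k = -3 + 34 \left(-2327\right) = -3 - 79118 = -79121$)
$y{\left(L,h \right)} = -2 + L + h$
$u{\left(G,f \right)} = - \frac{301}{6} + f$ ($u{\left(G,f \right)} = \left(\left(-2 + 1 + f\right) - \frac{67}{6}\right) - 38 = \left(\left(-1 + f\right) - \frac{67}{6}\right) - 38 = \left(- \frac{73}{6} + f\right) - 38 = - \frac{301}{6} + f$)
$\frac{1}{u{\left(302,69 \right)} + k} = \frac{1}{\left(- \frac{301}{6} + 69\right) - 79121} = \frac{1}{\frac{113}{6} - 79121} = \frac{1}{- \frac{474613}{6}} = - \frac{6}{474613}$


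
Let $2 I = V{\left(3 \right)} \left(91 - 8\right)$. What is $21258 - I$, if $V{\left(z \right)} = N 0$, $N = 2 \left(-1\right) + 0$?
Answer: $21258$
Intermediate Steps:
$N = -2$ ($N = -2 + 0 = -2$)
$V{\left(z \right)} = 0$ ($V{\left(z \right)} = \left(-2\right) 0 = 0$)
$I = 0$ ($I = \frac{0 \left(91 - 8\right)}{2} = \frac{0 \cdot 83}{2} = \frac{1}{2} \cdot 0 = 0$)
$21258 - I = 21258 - 0 = 21258 + 0 = 21258$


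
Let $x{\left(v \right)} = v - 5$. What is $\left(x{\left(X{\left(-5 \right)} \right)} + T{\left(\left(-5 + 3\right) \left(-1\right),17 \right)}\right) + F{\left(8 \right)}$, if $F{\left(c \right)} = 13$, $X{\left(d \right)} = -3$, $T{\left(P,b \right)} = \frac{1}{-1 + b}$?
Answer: $\frac{81}{16} \approx 5.0625$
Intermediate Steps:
$x{\left(v \right)} = -5 + v$
$\left(x{\left(X{\left(-5 \right)} \right)} + T{\left(\left(-5 + 3\right) \left(-1\right),17 \right)}\right) + F{\left(8 \right)} = \left(\left(-5 - 3\right) + \frac{1}{-1 + 17}\right) + 13 = \left(-8 + \frac{1}{16}\right) + 13 = - \frac{127}{16} + 13 = \frac{81}{16}$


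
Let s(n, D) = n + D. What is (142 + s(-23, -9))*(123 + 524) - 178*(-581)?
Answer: 174588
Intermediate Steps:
s(n, D) = D + n
(142 + s(-23, -9))*(123 + 524) - 178*(-581) = (142 + (-9 - 23))*(123 + 524) - 178*(-581) = (142 - 32)*647 + 103418 = 110*647 + 103418 = 71170 + 103418 = 174588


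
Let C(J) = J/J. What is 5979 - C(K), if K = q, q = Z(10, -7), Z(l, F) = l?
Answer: 5978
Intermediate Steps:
q = 10
K = 10
C(J) = 1
5979 - C(K) = 5979 - 1*1 = 5979 - 1 = 5978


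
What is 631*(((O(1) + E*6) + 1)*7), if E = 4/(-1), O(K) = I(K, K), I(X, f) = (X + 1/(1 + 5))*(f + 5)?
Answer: -70672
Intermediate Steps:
I(X, f) = (5 + f)*(⅙ + X) (I(X, f) = (X + 1/6)*(5 + f) = (X + ⅙)*(5 + f) = (⅙ + X)*(5 + f) = (5 + f)*(⅙ + X))
O(K) = ⅚ + K² + 31*K/6 (O(K) = ⅚ + 5*K + K/6 + K*K = ⅚ + 5*K + K/6 + K² = ⅚ + K² + 31*K/6)
E = -4 (E = 4*(-1) = -4)
631*(((O(1) + E*6) + 1)*7) = 631*((((⅚ + 1² + (31/6)*1) - 4*6) + 1)*7) = 631*((((⅚ + 1 + 31/6) - 24) + 1)*7) = 631*(((7 - 24) + 1)*7) = 631*((-17 + 1)*7) = 631*(-16*7) = 631*(-112) = -70672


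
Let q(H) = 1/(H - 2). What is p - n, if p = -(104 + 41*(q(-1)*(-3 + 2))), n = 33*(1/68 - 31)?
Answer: 184589/204 ≈ 904.85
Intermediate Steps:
q(H) = 1/(-2 + H)
n = -69531/68 (n = 33*(1/68 - 31) = 33*(-2107/68) = -69531/68 ≈ -1022.5)
p = -353/3 (p = -(104 + 41*((-3 + 2)/(-2 - 1))) = -(104 + 41*(-1/(-3))) = -(104 + 41*(-1/3*(-1))) = -(104 + 41*(1/3)) = -(104 + 41/3) = -1*353/3 = -353/3 ≈ -117.67)
p - n = -353/3 - 1*(-69531/68) = -353/3 + 69531/68 = 184589/204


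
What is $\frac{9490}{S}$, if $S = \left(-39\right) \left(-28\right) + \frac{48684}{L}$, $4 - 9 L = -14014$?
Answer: $\frac{33257705}{3936453} \approx 8.4487$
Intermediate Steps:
$L = \frac{14018}{9}$ ($L = \frac{4}{9} - - \frac{14014}{9} = \frac{4}{9} + \frac{14014}{9} = \frac{14018}{9} \approx 1557.6$)
$S = \frac{7872906}{7009}$ ($S = \left(-39\right) \left(-28\right) + \frac{48684}{\frac{14018}{9}} = 1092 + 48684 \cdot \frac{9}{14018} = 1092 + \frac{219078}{7009} = \frac{7872906}{7009} \approx 1123.3$)
$\frac{9490}{S} = \frac{9490}{\frac{7872906}{7009}} = 9490 \cdot \frac{7009}{7872906} = \frac{33257705}{3936453}$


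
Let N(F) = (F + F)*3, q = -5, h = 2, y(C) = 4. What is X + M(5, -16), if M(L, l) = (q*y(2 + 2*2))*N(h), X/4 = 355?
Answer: 1180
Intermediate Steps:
X = 1420 (X = 4*355 = 1420)
N(F) = 6*F (N(F) = (2*F)*3 = 6*F)
M(L, l) = -240 (M(L, l) = (-5*4)*(6*2) = -20*12 = -240)
X + M(5, -16) = 1420 - 240 = 1180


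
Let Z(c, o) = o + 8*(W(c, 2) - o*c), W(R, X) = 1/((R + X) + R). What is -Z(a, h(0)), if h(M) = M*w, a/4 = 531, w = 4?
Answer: -4/2125 ≈ -0.0018824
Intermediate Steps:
a = 2124 (a = 4*531 = 2124)
h(M) = 4*M (h(M) = M*4 = 4*M)
W(R, X) = 1/(X + 2*R)
Z(c, o) = o + 8/(2 + 2*c) - 8*c*o (Z(c, o) = o + 8*(1/(2 + 2*c) - o*c) = o + 8*(1/(2 + 2*c) - c*o) = o + (8/(2 + 2*c) - 8*c*o) = o + 8/(2 + 2*c) - 8*c*o)
-Z(a, h(0)) = -(4 + (4*0)*(1 + 2124)*(1 - 8*2124))/(1 + 2124) = -(4 + 0*2125*(1 - 16992))/2125 = -(4 + 0*2125*(-16991))/2125 = -(4 + 0)/2125 = -4/2125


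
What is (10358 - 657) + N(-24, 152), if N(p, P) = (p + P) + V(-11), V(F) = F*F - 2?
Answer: 9948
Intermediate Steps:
V(F) = -2 + F² (V(F) = F² - 2 = -2 + F²)
N(p, P) = 119 + P + p (N(p, P) = (p + P) + (-2 + (-11)²) = (P + p) + (-2 + 121) = (P + p) + 119 = 119 + P + p)
(10358 - 657) + N(-24, 152) = (10358 - 657) + (119 + 152 - 24) = 9701 + 247 = 9948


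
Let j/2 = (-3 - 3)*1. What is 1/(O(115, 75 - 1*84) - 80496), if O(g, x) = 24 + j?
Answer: -1/80484 ≈ -1.2425e-5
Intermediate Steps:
j = -12 (j = 2*((-3 - 3)*1) = 2*(-6*1) = 2*(-6) = -12)
O(g, x) = 12 (O(g, x) = 24 - 12 = 12)
1/(O(115, 75 - 1*84) - 80496) = 1/(12 - 80496) = 1/(-80484) = -1/80484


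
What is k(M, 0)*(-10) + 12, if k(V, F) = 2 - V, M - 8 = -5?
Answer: 22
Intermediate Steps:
M = 3 (M = 8 - 5 = 3)
k(M, 0)*(-10) + 12 = (2 - 1*3)*(-10) + 12 = (2 - 3)*(-10) + 12 = -1*(-10) + 12 = 10 + 12 = 22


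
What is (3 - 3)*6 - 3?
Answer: -3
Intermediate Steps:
(3 - 3)*6 - 3 = 0*6 - 3 = 0 - 3 = -3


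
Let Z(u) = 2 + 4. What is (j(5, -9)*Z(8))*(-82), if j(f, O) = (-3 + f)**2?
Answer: -1968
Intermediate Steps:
Z(u) = 6
(j(5, -9)*Z(8))*(-82) = ((-3 + 5)**2*6)*(-82) = (2**2*6)*(-82) = (4*6)*(-82) = 24*(-82) = -1968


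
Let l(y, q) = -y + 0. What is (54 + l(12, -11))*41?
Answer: 1722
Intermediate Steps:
l(y, q) = -y
(54 + l(12, -11))*41 = (54 - 1*12)*41 = (54 - 12)*41 = 42*41 = 1722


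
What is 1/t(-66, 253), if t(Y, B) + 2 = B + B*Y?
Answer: -1/16447 ≈ -6.0801e-5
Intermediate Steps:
t(Y, B) = -2 + B + B*Y (t(Y, B) = -2 + (B + B*Y) = -2 + B + B*Y)
1/t(-66, 253) = 1/(-2 + 253 + 253*(-66)) = 1/(-2 + 253 - 16698) = 1/(-16447) = -1/16447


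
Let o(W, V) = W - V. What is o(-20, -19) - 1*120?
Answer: -121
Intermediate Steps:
o(-20, -19) - 1*120 = (-20 - 1*(-19)) - 1*120 = (-20 + 19) - 120 = -1 - 120 = -121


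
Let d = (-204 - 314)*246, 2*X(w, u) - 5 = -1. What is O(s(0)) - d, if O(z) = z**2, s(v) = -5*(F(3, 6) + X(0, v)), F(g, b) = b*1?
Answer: 129028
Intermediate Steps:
X(w, u) = 2 (X(w, u) = 5/2 + (1/2)*(-1) = 5/2 - 1/2 = 2)
F(g, b) = b
s(v) = -40 (s(v) = -5*(6 + 2) = -5*8 = -40)
d = -127428 (d = -518*246 = -127428)
O(s(0)) - d = (-40)**2 - 1*(-127428) = 1600 + 127428 = 129028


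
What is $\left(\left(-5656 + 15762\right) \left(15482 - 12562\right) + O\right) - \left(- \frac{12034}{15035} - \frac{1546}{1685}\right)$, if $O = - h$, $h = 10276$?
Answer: $\frac{29893326141452}{1013359} \approx 2.9499 \cdot 10^{7}$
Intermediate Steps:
$O = -10276$ ($O = \left(-1\right) 10276 = -10276$)
$\left(\left(-5656 + 15762\right) \left(15482 - 12562\right) + O\right) - \left(- \frac{12034}{15035} - \frac{1546}{1685}\right) = \left(\left(-5656 + 15762\right) \left(15482 - 12562\right) - 10276\right) - \left(- \frac{12034}{15035} - \frac{1546}{1685}\right) = \left(10106 \cdot 2920 - 10276\right) - - \frac{1740856}{1013359} = \left(29509520 - 10276\right) + \left(\frac{1546}{1685} + \frac{12034}{15035}\right) = 29499244 + \frac{1740856}{1013359} = \frac{29893326141452}{1013359}$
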